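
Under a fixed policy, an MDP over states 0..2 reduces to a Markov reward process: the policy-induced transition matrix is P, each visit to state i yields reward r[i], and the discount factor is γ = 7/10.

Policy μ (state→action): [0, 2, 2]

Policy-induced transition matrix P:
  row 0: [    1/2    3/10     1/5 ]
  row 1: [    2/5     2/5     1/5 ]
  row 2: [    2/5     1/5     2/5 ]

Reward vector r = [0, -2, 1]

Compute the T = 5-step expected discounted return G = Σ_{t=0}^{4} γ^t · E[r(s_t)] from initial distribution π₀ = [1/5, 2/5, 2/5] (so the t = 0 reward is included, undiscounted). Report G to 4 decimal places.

t=0: π = [0.2000, 0.4000, 0.4000], E[r] = -0.4000, γ^t·E[r] = -0.400000, running G = -0.400000
t=1: π = [0.4200, 0.3000, 0.2800], E[r] = -0.3200, γ^t·E[r] = -0.224000, running G = -0.624000
t=2: π = [0.4420, 0.3020, 0.2560], E[r] = -0.3480, γ^t·E[r] = -0.170520, running G = -0.794520
t=3: π = [0.4442, 0.3046, 0.2512], E[r] = -0.3580, γ^t·E[r] = -0.122794, running G = -0.917314
t=4: π = [0.4444, 0.3053, 0.2502], E[r] = -0.3604, γ^t·E[r] = -0.086542, running G = -1.003856

G = -1.0039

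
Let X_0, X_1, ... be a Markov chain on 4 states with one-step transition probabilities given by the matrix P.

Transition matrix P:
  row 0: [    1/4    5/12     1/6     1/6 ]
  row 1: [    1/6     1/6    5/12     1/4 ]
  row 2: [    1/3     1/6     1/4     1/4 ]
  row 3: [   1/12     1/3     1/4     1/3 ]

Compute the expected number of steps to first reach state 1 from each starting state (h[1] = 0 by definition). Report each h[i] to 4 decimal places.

h = [2.8747, 0.0000, 3.6923, 3.2440]

First-step conditioning: h[1] = 0; for i ≠ 1, h[i] = 1 + Σ_k P[i][k]·h[k].
  h[0] = 1 + 1/4·h[0] + 1/6·h[2] + 1/6·h[3]
  h[2] = 1 + 1/3·h[0] + 1/4·h[2] + 1/4·h[3]
  h[3] = 1 + 1/12·h[0] + 1/4·h[2] + 1/3·h[3]
Solving the 3×3 linear system over states ≠ 1 gives exactly h = [1308/455, 0, 48/13, 1476/455] (h[1] = 0 is the target).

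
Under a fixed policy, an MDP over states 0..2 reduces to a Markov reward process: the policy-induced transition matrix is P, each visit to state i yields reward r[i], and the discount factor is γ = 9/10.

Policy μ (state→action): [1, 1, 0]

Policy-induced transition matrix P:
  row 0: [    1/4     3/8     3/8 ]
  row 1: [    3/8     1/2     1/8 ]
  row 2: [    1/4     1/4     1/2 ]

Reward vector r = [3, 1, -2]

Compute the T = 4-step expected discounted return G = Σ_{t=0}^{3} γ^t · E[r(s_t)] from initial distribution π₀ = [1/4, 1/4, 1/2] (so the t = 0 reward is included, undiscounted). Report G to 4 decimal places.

G = 1.3141

t=0: π = [0.2500, 0.2500, 0.5000], E[r] = 0.0000, γ^t·E[r] = 0.000000, running G = 0.000000
t=1: π = [0.2813, 0.3438, 0.3750], E[r] = 0.4375, γ^t·E[r] = 0.393750, running G = 0.393750
t=2: π = [0.2930, 0.3711, 0.3359], E[r] = 0.5781, γ^t·E[r] = 0.468281, running G = 0.862031
t=3: π = [0.2964, 0.3794, 0.3242], E[r] = 0.6201, γ^t·E[r] = 0.452065, running G = 1.314097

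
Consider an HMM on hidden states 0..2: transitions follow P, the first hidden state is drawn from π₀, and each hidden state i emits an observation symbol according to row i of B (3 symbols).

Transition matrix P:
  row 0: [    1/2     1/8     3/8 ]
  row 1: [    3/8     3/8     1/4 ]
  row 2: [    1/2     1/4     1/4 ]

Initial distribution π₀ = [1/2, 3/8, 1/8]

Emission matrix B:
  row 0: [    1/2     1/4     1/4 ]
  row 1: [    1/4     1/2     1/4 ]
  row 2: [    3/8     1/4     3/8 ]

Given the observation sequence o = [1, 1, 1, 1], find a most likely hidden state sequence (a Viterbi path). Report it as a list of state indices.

path = [1, 1, 1, 1]

t=0: δ = [1.250e-01, 1.875e-01, 3.125e-02]  (obs o_0=1)
t=1: δ = [1.758e-02, 3.516e-02, 1.172e-02]  ψ = [1, 1, 0]  (obs o_1=1)
t=2: δ = [3.296e-03, 6.592e-03, 2.197e-03]  ψ = [1, 1, 1]  (obs o_2=1)
t=3: δ = [6.180e-04, 1.236e-03, 4.120e-04]  ψ = [1, 1, 1]  (obs o_3=1)
backtrack: best end state = 1; path = [1, 1, 1, 1]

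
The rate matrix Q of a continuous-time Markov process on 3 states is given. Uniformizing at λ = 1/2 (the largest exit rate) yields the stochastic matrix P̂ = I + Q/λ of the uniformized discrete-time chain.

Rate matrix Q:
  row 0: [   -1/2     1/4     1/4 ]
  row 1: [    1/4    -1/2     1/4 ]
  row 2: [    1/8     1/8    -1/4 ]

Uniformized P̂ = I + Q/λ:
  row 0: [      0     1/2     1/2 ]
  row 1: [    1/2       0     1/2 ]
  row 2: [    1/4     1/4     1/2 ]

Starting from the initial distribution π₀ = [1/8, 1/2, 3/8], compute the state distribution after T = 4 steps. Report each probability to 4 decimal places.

π = [0.2383, 0.2617, 0.5000]

t=0: π = [0.1250, 0.5000, 0.3750]
t=1: π = [0.3438, 0.1563, 0.5000]
t=2: π = [0.2031, 0.2969, 0.5000]
t=3: π = [0.2734, 0.2266, 0.5000]
t=4: π = [0.2383, 0.2617, 0.5000]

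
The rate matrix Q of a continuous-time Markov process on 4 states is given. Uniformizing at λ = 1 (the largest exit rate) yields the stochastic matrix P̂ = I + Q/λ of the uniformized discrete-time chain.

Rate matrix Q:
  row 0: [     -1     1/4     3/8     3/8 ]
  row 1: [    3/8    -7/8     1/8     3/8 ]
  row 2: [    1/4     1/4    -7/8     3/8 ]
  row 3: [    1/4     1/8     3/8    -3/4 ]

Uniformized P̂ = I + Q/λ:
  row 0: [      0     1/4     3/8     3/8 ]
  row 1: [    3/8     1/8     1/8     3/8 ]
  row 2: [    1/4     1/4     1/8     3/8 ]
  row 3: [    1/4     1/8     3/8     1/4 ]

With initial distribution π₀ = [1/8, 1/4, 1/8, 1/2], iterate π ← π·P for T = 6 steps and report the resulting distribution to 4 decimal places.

π = [0.2184, 0.1852, 0.2630, 0.3333]

t=0: π = [0.1250, 0.2500, 0.1250, 0.5000]
t=1: π = [0.2500, 0.1563, 0.2813, 0.3125]
t=2: π = [0.2070, 0.1914, 0.2656, 0.3359]
t=3: π = [0.2222, 0.1841, 0.2607, 0.3330]
t=4: π = [0.2175, 0.1854, 0.2638, 0.3334]
t=5: π = [0.2188, 0.1852, 0.2627, 0.3333]
t=6: π = [0.2184, 0.1852, 0.2630, 0.3333]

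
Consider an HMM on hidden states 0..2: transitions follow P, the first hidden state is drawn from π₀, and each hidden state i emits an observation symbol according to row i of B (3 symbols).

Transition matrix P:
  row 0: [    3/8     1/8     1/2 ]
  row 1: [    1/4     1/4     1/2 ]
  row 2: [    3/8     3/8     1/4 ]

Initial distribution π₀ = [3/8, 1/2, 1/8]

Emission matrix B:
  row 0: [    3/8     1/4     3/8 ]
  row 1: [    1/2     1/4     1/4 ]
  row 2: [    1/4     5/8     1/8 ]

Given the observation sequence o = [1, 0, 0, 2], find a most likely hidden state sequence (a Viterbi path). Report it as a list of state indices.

t=0: δ = [9.375e-02, 1.250e-01, 7.812e-02]  (obs o_0=1)
t=1: δ = [1.318e-02, 1.562e-02, 1.562e-02]  ψ = [0, 1, 1]  (obs o_1=0)
t=2: δ = [2.197e-03, 2.930e-03, 1.953e-03]  ψ = [2, 2, 1]  (obs o_2=0)
t=3: δ = [3.090e-04, 1.831e-04, 1.831e-04]  ψ = [0, 1, 1]  (obs o_3=2)
backtrack: best end state = 0; path = [1, 2, 0, 0]

path = [1, 2, 0, 0]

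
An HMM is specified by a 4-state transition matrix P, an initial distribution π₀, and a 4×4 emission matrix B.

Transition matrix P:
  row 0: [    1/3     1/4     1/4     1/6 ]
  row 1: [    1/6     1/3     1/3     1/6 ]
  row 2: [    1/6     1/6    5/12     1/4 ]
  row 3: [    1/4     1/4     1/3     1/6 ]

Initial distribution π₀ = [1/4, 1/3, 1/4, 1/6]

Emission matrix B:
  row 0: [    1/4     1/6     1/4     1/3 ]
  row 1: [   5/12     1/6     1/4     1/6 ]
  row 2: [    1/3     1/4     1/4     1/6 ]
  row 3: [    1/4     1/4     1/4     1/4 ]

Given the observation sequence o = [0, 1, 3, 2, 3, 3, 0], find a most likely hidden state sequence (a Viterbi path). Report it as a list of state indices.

t=0: δ = [6.250e-02, 1.389e-01, 8.333e-02, 4.167e-02]  (obs o_0=0)
t=1: δ = [3.858e-03, 7.716e-03, 1.157e-02, 5.787e-03]  ψ = [1, 1, 1, 1]  (obs o_1=1)
t=2: δ = [6.430e-04, 4.287e-04, 8.038e-04, 7.234e-04]  ψ = [2, 1, 2, 2]  (obs o_2=3)
t=3: δ = [5.358e-05, 4.521e-05, 8.372e-05, 5.023e-05]  ψ = [0, 3, 2, 2]  (obs o_3=2)
t=4: δ = [5.954e-06, 2.512e-06, 5.814e-06, 5.233e-06]  ψ = [0, 1, 2, 2]  (obs o_4=3)
t=5: δ = [6.615e-07, 2.481e-07, 4.038e-07, 3.634e-07]  ψ = [0, 0, 2, 2]  (obs o_5=3)
t=6: δ = [5.513e-08, 6.891e-08, 5.608e-08, 2.756e-08]  ψ = [0, 0, 2, 0]  (obs o_6=0)
backtrack: best end state = 1; path = [1, 2, 0, 0, 0, 0, 1]

path = [1, 2, 0, 0, 0, 0, 1]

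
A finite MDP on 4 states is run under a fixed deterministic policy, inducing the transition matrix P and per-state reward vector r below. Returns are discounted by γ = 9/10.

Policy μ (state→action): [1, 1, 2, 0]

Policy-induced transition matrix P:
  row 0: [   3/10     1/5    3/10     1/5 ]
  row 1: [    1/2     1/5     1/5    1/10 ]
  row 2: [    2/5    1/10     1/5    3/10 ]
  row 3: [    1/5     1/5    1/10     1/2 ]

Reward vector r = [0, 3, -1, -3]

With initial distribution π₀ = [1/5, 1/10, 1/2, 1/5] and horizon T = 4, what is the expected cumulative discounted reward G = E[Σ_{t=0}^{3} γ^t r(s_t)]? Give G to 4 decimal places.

G = -2.2220

t=0: π = [0.2000, 0.1000, 0.5000, 0.2000], E[r] = -0.8000, γ^t·E[r] = -0.800000, running G = -0.800000
t=1: π = [0.3500, 0.1500, 0.2000, 0.3000], E[r] = -0.6500, γ^t·E[r] = -0.585000, running G = -1.385000
t=2: π = [0.3200, 0.1800, 0.2050, 0.2950], E[r] = -0.5500, γ^t·E[r] = -0.445500, running G = -1.830500
t=3: π = [0.3270, 0.1795, 0.2025, 0.2910], E[r] = -0.5370, γ^t·E[r] = -0.391473, running G = -2.221973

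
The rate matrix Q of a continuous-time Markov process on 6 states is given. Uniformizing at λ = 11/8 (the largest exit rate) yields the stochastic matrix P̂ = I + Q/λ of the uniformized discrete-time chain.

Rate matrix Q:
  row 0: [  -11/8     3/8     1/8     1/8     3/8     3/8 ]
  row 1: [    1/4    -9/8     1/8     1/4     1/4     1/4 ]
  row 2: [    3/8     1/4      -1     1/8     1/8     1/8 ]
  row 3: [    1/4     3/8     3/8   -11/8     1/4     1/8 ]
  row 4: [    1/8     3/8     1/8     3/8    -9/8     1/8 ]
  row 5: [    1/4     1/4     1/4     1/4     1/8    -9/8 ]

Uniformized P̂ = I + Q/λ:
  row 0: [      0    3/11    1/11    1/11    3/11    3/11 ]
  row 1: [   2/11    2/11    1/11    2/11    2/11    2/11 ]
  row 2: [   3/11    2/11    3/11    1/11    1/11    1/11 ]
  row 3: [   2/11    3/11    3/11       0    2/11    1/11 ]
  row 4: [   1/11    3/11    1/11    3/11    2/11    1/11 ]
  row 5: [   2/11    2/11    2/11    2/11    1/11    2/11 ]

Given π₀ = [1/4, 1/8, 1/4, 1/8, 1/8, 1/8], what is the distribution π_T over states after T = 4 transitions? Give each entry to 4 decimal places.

π = [0.1533, 0.2239, 0.1597, 0.1428, 0.1672, 0.1530]

t=0: π = [0.2500, 0.1250, 0.2500, 0.1250, 0.1250, 0.1250]
t=1: π = [0.1477, 0.2273, 0.1705, 0.1250, 0.1705, 0.1591]
t=2: π = [0.1550, 0.2221, 0.1591, 0.1457, 0.1653, 0.1529]
t=3: π = [0.1531, 0.2242, 0.1602, 0.1418, 0.1675, 0.1532]
t=4: π = [0.1533, 0.2239, 0.1597, 0.1428, 0.1672, 0.1530]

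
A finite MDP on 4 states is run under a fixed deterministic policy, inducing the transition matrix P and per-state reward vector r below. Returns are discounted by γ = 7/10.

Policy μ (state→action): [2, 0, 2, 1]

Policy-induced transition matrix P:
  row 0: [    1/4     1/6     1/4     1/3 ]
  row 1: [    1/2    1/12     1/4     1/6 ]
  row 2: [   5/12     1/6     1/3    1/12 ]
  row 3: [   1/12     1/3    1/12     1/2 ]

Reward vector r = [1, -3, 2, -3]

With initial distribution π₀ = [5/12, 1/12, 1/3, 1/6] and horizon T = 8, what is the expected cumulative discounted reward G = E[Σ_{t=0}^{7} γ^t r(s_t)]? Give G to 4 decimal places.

t=0: π = [0.4167, 0.0833, 0.3333, 0.1667], E[r] = 0.3333, γ^t·E[r] = 0.333333, running G = 0.333333
t=1: π = [0.2986, 0.1875, 0.2500, 0.2639], E[r] = -0.5556, γ^t·E[r] = -0.388889, running G = -0.055556
t=2: π = [0.2946, 0.1950, 0.2269, 0.2836], E[r] = -0.6875, γ^t·E[r] = -0.336875, running G = -0.392431
t=3: π = [0.2893, 0.1977, 0.2216, 0.2914], E[r] = -0.7346, γ^t·E[r] = -0.251957, running G = -0.644387
t=4: π = [0.2878, 0.1988, 0.2199, 0.2935], E[r] = -0.7493, γ^t·E[r] = -0.179901, running G = -0.824289
t=5: π = [0.2874, 0.1990, 0.2194, 0.2942], E[r] = -0.7533, γ^t·E[r] = -0.126610, running G = -0.950899
t=6: π = [0.2873, 0.1991, 0.2193, 0.2943], E[r] = -0.7545, γ^t·E[r] = -0.088768, running G = -1.039667
t=7: π = [0.2873, 0.1991, 0.2192, 0.2944], E[r] = -0.7549, γ^t·E[r] = -0.062167, running G = -1.101834

G = -1.1018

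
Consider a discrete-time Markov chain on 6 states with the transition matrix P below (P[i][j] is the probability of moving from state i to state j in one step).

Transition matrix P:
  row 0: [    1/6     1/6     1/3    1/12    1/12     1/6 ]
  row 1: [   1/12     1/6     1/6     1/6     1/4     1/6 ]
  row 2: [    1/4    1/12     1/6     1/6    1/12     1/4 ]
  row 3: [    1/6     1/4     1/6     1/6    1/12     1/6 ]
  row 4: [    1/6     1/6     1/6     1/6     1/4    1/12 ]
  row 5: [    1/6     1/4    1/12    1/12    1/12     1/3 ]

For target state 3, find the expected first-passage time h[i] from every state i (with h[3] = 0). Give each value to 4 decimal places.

h = [8.0038, 7.3051, 7.4880, 0.0000, 7.2981, 8.0886]

First-step conditioning: h[3] = 0; for i ≠ 3, h[i] = 1 + Σ_k P[i][k]·h[k].
  h[0] = 1 + 1/6·h[0] + 1/6·h[1] + 1/3·h[2] + 1/12·h[4] + 1/6·h[5]
  h[1] = 1 + 1/12·h[0] + 1/6·h[1] + 1/6·h[2] + 1/4·h[4] + 1/6·h[5]
  h[2] = 1 + 1/4·h[0] + 1/12·h[1] + 1/6·h[2] + 1/12·h[4] + 1/4·h[5]
  h[4] = 1 + 1/6·h[0] + 1/6·h[1] + 1/6·h[2] + 1/4·h[4] + 1/12·h[5]
  h[5] = 1 + 1/6·h[0] + 1/4·h[1] + 1/12·h[2] + 1/12·h[4] + 1/3·h[5]
Solving the 5×5 linear system over states ≠ 3 gives exactly h = [67912/8485, 61984/8485, 63536/8485, 0, 61924/8485, 68632/8485] (h[3] = 0 is the target).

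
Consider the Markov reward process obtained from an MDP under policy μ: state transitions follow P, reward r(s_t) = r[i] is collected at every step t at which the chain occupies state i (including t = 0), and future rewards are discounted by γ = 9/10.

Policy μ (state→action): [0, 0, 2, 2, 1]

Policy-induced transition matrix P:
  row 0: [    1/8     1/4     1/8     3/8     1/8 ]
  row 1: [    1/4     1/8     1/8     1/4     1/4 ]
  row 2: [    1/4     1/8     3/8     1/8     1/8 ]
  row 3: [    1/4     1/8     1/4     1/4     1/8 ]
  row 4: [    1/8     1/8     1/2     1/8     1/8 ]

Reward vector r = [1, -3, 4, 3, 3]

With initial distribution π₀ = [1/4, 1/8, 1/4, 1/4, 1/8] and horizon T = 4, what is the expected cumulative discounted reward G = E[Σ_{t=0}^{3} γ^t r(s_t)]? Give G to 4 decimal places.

G = 6.7424

t=0: π = [0.2500, 0.1250, 0.2500, 0.2500, 0.1250], E[r] = 2.0000, γ^t·E[r] = 2.000000, running G = 2.000000
t=1: π = [0.2031, 0.1563, 0.2656, 0.2344, 0.1406], E[r] = 1.9219, γ^t·E[r] = 1.729688, running G = 3.729688
t=2: π = [0.2070, 0.1504, 0.2734, 0.2246, 0.1445], E[r] = 1.9570, γ^t·E[r] = 1.585195, running G = 5.314883
t=3: π = [0.2061, 0.1509, 0.2756, 0.2236, 0.1438], E[r] = 1.9583, γ^t·E[r] = 1.427566, running G = 6.742448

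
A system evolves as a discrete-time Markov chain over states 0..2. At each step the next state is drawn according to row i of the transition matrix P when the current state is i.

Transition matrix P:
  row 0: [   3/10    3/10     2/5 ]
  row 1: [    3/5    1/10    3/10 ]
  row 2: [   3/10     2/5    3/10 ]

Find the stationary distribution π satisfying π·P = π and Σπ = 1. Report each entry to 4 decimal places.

π = [0.3835, 0.2782, 0.3383]

Balance equations π_j = Σ_i π_i·P[i][j]:
  π_0 = 3/10·π_0 + 3/5·π_1 + 3/10·π_2
  π_1 = 3/10·π_0 + 1/10·π_1 + 2/5·π_2
  normalize: π_0 + π_1 + π_2 = 1
Solving the linear system gives exactly π = [51/133, 37/133, 45/133].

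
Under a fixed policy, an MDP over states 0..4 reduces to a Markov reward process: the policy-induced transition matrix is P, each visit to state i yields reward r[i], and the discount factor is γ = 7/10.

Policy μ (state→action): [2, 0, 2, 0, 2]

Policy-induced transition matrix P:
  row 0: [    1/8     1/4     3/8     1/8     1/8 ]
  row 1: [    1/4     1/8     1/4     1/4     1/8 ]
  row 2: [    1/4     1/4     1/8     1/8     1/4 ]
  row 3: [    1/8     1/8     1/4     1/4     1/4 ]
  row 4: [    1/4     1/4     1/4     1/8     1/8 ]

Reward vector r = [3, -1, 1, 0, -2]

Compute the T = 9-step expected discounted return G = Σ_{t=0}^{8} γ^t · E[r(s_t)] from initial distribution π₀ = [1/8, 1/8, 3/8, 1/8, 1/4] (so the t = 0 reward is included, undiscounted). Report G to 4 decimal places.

t=0: π = [0.1250, 0.1250, 0.3750, 0.1250, 0.2500], E[r] = 0.1250, γ^t·E[r] = 0.125000, running G = 0.125000
t=1: π = [0.2188, 0.2188, 0.2188, 0.1563, 0.1875], E[r] = 0.2813, γ^t·E[r] = 0.196875, running G = 0.321875
t=2: π = [0.2031, 0.2031, 0.2500, 0.1719, 0.1719], E[r] = 0.3125, γ^t·E[r] = 0.153125, running G = 0.475000
t=3: π = [0.2031, 0.2031, 0.2441, 0.1719, 0.1777], E[r] = 0.2949, γ^t·E[r] = 0.101158, running G = 0.576158
t=4: π = [0.2031, 0.2031, 0.2449, 0.1719, 0.1770], E[r] = 0.2971, γ^t·E[r] = 0.071338, running G = 0.647497
t=5: π = [0.2031, 0.2031, 0.2448, 0.1719, 0.1771], E[r] = 0.2968, γ^t·E[r] = 0.049891, running G = 0.697387
t=6: π = [0.2031, 0.2031, 0.2448, 0.1719, 0.1771], E[r] = 0.2969, γ^t·E[r] = 0.034927, running G = 0.732315
t=7: π = [0.2031, 0.2031, 0.2448, 0.1719, 0.1771], E[r] = 0.2969, γ^t·E[r] = 0.024449, running G = 0.756764
t=8: π = [0.2031, 0.2031, 0.2448, 0.1719, 0.1771], E[r] = 0.2969, γ^t·E[r] = 0.017114, running G = 0.773878

G = 0.7739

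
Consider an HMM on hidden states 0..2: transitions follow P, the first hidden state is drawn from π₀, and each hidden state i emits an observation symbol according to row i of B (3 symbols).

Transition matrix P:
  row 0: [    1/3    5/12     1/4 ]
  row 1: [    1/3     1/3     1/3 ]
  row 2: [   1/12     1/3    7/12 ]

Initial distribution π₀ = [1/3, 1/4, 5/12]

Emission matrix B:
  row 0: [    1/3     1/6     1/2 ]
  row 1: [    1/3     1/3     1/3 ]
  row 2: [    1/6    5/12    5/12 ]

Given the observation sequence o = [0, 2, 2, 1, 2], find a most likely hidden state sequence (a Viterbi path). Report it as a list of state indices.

path = [2, 2, 2, 2, 2]

t=0: δ = [1.111e-01, 8.333e-02, 6.944e-02]  (obs o_0=0)
t=1: δ = [1.852e-02, 1.543e-02, 1.688e-02]  ψ = [0, 0, 2]  (obs o_1=2)
t=2: δ = [3.086e-03, 2.572e-03, 4.103e-03]  ψ = [0, 0, 2]  (obs o_2=2)
t=3: δ = [1.715e-04, 4.558e-04, 9.971e-04]  ψ = [0, 2, 2]  (obs o_3=1)
t=4: δ = [7.597e-05, 1.108e-04, 2.424e-04]  ψ = [1, 2, 2]  (obs o_4=2)
backtrack: best end state = 2; path = [2, 2, 2, 2, 2]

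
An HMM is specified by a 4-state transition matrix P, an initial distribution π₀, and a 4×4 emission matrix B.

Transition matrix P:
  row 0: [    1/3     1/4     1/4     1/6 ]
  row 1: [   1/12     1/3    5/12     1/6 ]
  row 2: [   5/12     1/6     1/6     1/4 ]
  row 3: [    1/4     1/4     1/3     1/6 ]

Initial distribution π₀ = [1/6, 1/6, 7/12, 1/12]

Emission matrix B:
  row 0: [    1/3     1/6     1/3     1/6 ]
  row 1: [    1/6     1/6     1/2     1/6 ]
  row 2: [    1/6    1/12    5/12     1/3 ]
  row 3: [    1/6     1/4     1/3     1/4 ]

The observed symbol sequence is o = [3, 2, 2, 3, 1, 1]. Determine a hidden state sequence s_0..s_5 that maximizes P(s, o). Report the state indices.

t=0: δ = [2.778e-02, 2.778e-02, 1.944e-01, 2.083e-02]  (obs o_0=3)
t=1: δ = [2.701e-02, 1.620e-02, 1.350e-02, 1.620e-02]  ψ = [2, 2, 2, 2]  (obs o_1=2)
t=2: δ = [3.001e-03, 3.376e-03, 2.813e-03, 1.500e-03]  ψ = [0, 0, 0, 0]  (obs o_2=2)
t=3: δ = [1.954e-04, 1.875e-04, 4.689e-04, 1.758e-04]  ψ = [2, 1, 1, 2]  (obs o_3=3)
t=4: δ = [3.256e-05, 1.302e-05, 6.512e-06, 2.930e-05]  ψ = [2, 2, 1, 2]  (obs o_4=1)
t=5: δ = [1.809e-06, 1.357e-06, 8.140e-07, 1.357e-06]  ψ = [0, 0, 3, 0]  (obs o_5=1)
backtrack: best end state = 0; path = [2, 0, 1, 2, 0, 0]

path = [2, 0, 1, 2, 0, 0]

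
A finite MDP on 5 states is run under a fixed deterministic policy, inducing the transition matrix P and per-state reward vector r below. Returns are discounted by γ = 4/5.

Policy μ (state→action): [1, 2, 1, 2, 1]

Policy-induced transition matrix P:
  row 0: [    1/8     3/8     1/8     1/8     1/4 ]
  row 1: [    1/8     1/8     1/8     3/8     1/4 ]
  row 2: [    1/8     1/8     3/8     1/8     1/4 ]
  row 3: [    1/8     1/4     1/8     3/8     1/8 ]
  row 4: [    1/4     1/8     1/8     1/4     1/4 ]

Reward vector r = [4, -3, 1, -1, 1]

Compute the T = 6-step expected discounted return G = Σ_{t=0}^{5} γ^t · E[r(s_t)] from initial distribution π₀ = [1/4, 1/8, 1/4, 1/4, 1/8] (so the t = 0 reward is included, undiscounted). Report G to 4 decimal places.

t=0: π = [0.2500, 0.1250, 0.2500, 0.2500, 0.1250], E[r] = 0.7500, γ^t·E[r] = 0.750000, running G = 0.750000
t=1: π = [0.1406, 0.2188, 0.1875, 0.2344, 0.2188], E[r] = 0.0781, γ^t·E[r] = 0.062500, running G = 0.812500
t=2: π = [0.1523, 0.1895, 0.1719, 0.2656, 0.2207], E[r] = 0.1680, γ^t·E[r] = 0.107500, running G = 0.920000
t=3: π = [0.1526, 0.1963, 0.1680, 0.2664, 0.2168], E[r] = 0.1399, γ^t·E[r] = 0.071625, running G = 0.991625
t=4: π = [0.1521, 0.1964, 0.1670, 0.2678, 0.2167], E[r] = 0.1350, γ^t·E[r] = 0.055300, running G = 1.046925
t=5: π = [0.1521, 0.1965, 0.1667, 0.2681, 0.2165], E[r] = 0.1340, γ^t·E[r] = 0.043911, running G = 1.090836

G = 1.0908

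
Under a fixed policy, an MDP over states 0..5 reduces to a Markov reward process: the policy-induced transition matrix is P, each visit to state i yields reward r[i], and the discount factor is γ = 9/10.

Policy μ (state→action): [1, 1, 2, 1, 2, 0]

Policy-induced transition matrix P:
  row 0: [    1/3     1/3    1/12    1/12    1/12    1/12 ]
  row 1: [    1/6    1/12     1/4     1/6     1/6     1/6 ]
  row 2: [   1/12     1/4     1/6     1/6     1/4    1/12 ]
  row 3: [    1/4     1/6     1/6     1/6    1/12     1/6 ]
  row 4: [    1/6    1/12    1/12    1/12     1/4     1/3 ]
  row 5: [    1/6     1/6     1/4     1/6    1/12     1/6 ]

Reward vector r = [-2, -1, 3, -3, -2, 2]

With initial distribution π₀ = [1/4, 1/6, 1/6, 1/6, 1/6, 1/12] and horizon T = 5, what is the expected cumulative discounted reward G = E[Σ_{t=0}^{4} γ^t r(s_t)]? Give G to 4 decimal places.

G = -2.3540

t=0: π = [0.2500, 0.1667, 0.1667, 0.1667, 0.1667, 0.0833], E[r] = -0.8333, γ^t·E[r] = -0.833333, running G = -0.833333
t=1: π = [0.2083, 0.1944, 0.1528, 0.1319, 0.1528, 0.1597], E[r] = -0.5347, γ^t·E[r] = -0.481250, running G = -1.314583
t=2: π = [0.1997, 0.1852, 0.1661, 0.1366, 0.1505, 0.1620], E[r] = -0.4728, γ^t·E[r] = -0.382969, running G = -1.697552
t=3: π = [0.1975, 0.1858, 0.1664, 0.1375, 0.1515, 0.1613], E[r] = -0.4745, γ^t·E[r] = -0.345902, running G = -2.043454
t=4: π = [0.1972, 0.1853, 0.1665, 0.1376, 0.1518, 0.1616], E[r] = -0.4733, γ^t·E[r] = -0.310555, running G = -2.354010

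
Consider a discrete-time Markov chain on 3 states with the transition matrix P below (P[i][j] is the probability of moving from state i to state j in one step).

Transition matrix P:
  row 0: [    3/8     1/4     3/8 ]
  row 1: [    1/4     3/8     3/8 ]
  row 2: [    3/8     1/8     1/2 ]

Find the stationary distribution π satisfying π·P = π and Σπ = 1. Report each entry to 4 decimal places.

π = [0.3469, 0.2245, 0.4286]

Balance equations π_j = Σ_i π_i·P[i][j]:
  π_0 = 3/8·π_0 + 1/4·π_1 + 3/8·π_2
  π_1 = 1/4·π_0 + 3/8·π_1 + 1/8·π_2
  normalize: π_0 + π_1 + π_2 = 1
Solving the linear system gives exactly π = [17/49, 11/49, 3/7].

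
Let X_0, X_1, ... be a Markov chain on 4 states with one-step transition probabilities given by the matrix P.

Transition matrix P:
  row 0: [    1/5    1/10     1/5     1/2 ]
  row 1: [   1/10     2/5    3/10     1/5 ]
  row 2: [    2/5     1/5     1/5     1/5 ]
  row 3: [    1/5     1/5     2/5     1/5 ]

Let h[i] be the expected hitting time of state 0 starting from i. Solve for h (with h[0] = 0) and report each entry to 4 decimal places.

First-step conditioning: h[0] = 0; for i ≠ 0, h[i] = 1 + Σ_k P[i][k]·h[k].
  h[1] = 1 + 2/5·h[1] + 3/10·h[2] + 1/5·h[3]
  h[2] = 1 + 1/5·h[1] + 1/5·h[2] + 1/5·h[3]
  h[3] = 1 + 1/5·h[1] + 2/5·h[2] + 1/5·h[3]
Solving the 3×3 linear system over states ≠ 0 gives exactly h = [0, 275/57, 200/57, 80/19] (h[0] = 0 is the target).

h = [0.0000, 4.8246, 3.5088, 4.2105]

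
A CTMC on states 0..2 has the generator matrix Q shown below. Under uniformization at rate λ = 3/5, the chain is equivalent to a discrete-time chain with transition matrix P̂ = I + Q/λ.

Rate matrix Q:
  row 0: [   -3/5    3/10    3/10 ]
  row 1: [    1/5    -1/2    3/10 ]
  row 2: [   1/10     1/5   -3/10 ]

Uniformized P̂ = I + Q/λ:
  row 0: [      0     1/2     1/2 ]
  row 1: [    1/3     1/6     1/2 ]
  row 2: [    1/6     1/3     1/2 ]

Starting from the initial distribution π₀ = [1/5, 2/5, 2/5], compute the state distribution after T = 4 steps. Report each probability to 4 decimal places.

π = [0.1870, 0.3130, 0.5000]

t=0: π = [0.2000, 0.4000, 0.4000]
t=1: π = [0.2000, 0.3000, 0.5000]
t=2: π = [0.1833, 0.3167, 0.5000]
t=3: π = [0.1889, 0.3111, 0.5000]
t=4: π = [0.1870, 0.3130, 0.5000]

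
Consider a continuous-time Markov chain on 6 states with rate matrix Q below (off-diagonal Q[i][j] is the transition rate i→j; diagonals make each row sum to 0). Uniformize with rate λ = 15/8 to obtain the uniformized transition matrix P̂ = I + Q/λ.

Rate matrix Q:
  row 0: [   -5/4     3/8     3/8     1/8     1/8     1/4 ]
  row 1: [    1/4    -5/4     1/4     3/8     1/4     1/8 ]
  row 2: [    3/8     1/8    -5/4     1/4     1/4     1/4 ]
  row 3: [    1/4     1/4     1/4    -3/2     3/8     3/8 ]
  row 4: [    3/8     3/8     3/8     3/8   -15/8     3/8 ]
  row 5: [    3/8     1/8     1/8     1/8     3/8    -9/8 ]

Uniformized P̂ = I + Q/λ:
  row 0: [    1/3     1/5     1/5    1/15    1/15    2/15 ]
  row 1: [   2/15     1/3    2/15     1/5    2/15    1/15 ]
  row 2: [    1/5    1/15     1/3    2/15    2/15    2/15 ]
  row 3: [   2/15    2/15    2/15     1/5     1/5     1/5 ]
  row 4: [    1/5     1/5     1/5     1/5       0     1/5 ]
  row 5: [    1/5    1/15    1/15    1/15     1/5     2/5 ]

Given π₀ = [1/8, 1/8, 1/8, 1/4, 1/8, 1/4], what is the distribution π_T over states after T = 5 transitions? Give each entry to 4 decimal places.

t=0: π = [0.1250, 0.1250, 0.1250, 0.2500, 0.1250, 0.2500]
t=1: π = [0.1917, 0.1500, 0.1583, 0.1417, 0.1417, 0.2167]
t=2: π = [0.2061, 0.1606, 0.1728, 0.1350, 0.1256, 0.2000]
t=3: π = [0.2078, 0.1627, 0.1767, 0.1343, 0.1252, 0.1933]
t=4: π = [0.2079, 0.1634, 0.1780, 0.1347, 0.1246, 0.1913]
t=5: π = [0.2078, 0.1636, 0.1783, 0.1349, 0.1246, 0.1908]

π = [0.2078, 0.1636, 0.1783, 0.1349, 0.1246, 0.1908]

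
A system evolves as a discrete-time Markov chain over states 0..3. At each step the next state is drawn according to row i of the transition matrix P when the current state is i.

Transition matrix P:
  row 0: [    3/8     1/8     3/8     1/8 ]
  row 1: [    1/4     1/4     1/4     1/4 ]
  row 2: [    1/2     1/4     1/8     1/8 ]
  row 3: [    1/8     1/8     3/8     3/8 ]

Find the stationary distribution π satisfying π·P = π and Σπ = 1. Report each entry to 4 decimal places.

π = [0.3380, 0.1831, 0.2817, 0.1972]

Balance equations π_j = Σ_i π_i·P[i][j]:
  π_0 = 3/8·π_0 + 1/4·π_1 + 1/2·π_2 + 1/8·π_3
  π_1 = 1/8·π_0 + 1/4·π_1 + 1/4·π_2 + 1/8·π_3
  π_2 = 3/8·π_0 + 1/4·π_1 + 1/8·π_2 + 3/8·π_3
  normalize: π_0 + π_1 + π_2 + π_3 = 1
Solving the linear system gives exactly π = [24/71, 13/71, 20/71, 14/71].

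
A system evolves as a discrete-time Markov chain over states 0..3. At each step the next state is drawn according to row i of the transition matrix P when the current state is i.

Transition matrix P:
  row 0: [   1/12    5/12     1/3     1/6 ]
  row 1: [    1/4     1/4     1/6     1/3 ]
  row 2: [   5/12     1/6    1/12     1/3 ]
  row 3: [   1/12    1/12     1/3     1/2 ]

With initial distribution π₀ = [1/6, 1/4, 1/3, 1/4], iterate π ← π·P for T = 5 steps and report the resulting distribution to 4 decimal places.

π = [0.1975, 0.2026, 0.2392, 0.3607]

t=0: π = [0.1667, 0.2500, 0.3333, 0.2500]
t=1: π = [0.2361, 0.2083, 0.2083, 0.3472]
t=2: π = [0.1875, 0.2141, 0.2465, 0.3519]
t=3: π = [0.2012, 0.2021, 0.2360, 0.3607]
t=4: π = [0.1957, 0.2037, 0.2407, 0.3599]
t=5: π = [0.1975, 0.2026, 0.2392, 0.3607]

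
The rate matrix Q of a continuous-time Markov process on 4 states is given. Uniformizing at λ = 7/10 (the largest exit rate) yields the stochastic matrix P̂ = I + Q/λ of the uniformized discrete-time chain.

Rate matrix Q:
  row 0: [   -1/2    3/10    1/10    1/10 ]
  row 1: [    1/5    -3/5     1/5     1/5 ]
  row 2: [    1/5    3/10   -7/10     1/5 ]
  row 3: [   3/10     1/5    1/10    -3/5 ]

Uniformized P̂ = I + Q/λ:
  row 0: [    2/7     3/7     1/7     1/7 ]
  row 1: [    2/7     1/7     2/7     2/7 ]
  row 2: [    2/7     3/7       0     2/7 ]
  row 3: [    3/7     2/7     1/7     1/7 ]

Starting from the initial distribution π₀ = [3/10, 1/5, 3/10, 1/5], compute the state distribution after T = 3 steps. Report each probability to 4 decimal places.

π = [0.3157, 0.3128, 0.1609, 0.2105]

t=0: π = [0.3000, 0.2000, 0.3000, 0.2000]
t=1: π = [0.3143, 0.3429, 0.1286, 0.2143]
t=2: π = [0.3163, 0.3000, 0.1735, 0.2102]
t=3: π = [0.3157, 0.3128, 0.1609, 0.2105]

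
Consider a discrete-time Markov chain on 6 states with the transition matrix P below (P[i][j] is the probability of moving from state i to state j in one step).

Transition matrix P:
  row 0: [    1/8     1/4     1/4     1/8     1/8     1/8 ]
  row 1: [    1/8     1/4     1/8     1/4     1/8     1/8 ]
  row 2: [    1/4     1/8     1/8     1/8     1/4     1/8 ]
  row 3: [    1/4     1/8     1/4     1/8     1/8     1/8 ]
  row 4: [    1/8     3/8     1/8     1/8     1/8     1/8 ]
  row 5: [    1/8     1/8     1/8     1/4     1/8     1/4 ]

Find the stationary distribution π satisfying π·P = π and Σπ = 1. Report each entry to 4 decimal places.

π = [0.1670, 0.2084, 0.1670, 0.1689, 0.1459, 0.1429]

Balance equations π_j = Σ_i π_i·P[i][j]:
  π_0 = 1/8·π_0 + 1/8·π_1 + 1/4·π_2 + 1/4·π_3 + 1/8·π_4 + 1/8·π_5
  π_1 = 1/4·π_0 + 1/4·π_1 + 1/8·π_2 + 1/8·π_3 + 3/8·π_4 + 1/8·π_5
  π_2 = 1/4·π_0 + 1/8·π_1 + 1/8·π_2 + 1/4·π_3 + 1/8·π_4 + 1/8·π_5
  π_3 = 1/8·π_0 + 1/4·π_1 + 1/8·π_2 + 1/8·π_3 + 1/8·π_4 + 1/4·π_5
  π_4 = 1/8·π_0 + 1/8·π_1 + 1/4·π_2 + 1/8·π_3 + 1/8·π_4 + 1/8·π_5
  normalize: π_0 + π_1 + π_2 + π_3 + π_4 + π_5 = 1
Solving the linear system gives exactly π = [87/521, 760/3647, 87/521, 88/521, 76/521, 1/7].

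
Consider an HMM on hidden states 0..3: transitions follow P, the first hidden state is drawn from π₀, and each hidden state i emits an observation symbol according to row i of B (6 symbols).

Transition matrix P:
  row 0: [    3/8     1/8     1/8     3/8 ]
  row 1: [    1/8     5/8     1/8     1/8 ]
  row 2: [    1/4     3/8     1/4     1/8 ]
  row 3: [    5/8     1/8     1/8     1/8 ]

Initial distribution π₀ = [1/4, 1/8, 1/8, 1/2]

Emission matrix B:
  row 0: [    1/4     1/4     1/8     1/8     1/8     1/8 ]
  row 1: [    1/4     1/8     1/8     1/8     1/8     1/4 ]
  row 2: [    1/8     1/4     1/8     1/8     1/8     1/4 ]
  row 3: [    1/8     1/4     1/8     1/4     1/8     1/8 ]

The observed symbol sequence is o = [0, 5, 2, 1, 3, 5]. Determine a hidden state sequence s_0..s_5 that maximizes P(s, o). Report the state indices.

t=0: δ = [6.250e-02, 3.125e-02, 1.562e-02, 6.250e-02]  (obs o_0=0)
t=1: δ = [4.883e-03, 4.883e-03, 1.953e-03, 2.930e-03]  ψ = [3, 1, 0, 0]  (obs o_1=5)
t=2: δ = [2.289e-04, 3.815e-04, 7.629e-05, 2.289e-04]  ψ = [0, 1, 0, 0]  (obs o_2=2)
t=3: δ = [3.576e-05, 2.980e-05, 1.192e-05, 2.146e-05]  ψ = [3, 1, 1, 0]  (obs o_3=1)
t=4: δ = [1.676e-06, 2.328e-06, 5.588e-07, 3.353e-06]  ψ = [0, 1, 0, 0]  (obs o_4=3)
t=5: δ = [2.619e-07, 3.638e-07, 1.048e-07, 7.858e-08]  ψ = [3, 1, 3, 0]  (obs o_5=5)
backtrack: best end state = 1; path = [1, 1, 1, 1, 1, 1]

path = [1, 1, 1, 1, 1, 1]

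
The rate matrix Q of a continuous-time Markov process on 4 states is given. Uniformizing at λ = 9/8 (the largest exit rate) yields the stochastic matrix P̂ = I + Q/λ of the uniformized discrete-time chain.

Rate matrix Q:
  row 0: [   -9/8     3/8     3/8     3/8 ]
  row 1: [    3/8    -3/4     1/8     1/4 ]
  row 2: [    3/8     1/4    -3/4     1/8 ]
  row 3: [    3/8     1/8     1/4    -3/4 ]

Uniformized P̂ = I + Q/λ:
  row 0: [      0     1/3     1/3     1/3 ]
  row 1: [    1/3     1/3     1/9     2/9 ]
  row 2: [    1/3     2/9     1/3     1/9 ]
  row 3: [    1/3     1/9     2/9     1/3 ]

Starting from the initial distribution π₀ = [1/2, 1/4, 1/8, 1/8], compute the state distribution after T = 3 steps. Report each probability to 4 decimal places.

π = [0.2407, 0.2531, 0.2526, 0.2536]

t=0: π = [0.5000, 0.2500, 0.1250, 0.1250]
t=1: π = [0.1667, 0.2917, 0.2639, 0.2778]
t=2: π = [0.2778, 0.2423, 0.2377, 0.2423]
t=3: π = [0.2407, 0.2531, 0.2526, 0.2536]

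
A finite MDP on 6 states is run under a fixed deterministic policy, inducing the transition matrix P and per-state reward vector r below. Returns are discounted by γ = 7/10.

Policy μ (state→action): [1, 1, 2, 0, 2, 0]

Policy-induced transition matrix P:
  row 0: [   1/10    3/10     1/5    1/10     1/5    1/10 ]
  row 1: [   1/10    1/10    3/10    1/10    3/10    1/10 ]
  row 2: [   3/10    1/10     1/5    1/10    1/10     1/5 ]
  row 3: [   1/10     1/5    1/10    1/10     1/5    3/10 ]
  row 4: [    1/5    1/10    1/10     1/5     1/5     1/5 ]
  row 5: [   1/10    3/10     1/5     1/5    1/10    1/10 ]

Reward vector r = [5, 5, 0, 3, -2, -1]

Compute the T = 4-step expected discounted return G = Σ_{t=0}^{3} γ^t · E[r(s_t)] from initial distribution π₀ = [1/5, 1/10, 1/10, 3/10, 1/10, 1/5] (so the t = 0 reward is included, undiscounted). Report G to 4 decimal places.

t=0: π = [0.2000, 0.1000, 0.1000, 0.3000, 0.1000, 0.2000], E[r] = 2.0000, γ^t·E[r] = 2.000000, running G = 2.000000
t=1: π = [0.1300, 0.2100, 0.1700, 0.1300, 0.1800, 0.1800], E[r] = 1.5500, γ^t·E[r] = 1.085000, running G = 3.085000
t=2: π = [0.1520, 0.1750, 0.1900, 0.1360, 0.1860, 0.1610], E[r] = 1.5100, γ^t·E[r] = 0.739900, running G = 3.824900
t=3: π = [0.1566, 0.1762, 0.1853, 0.1347, 0.1824, 0.1648], E[r] = 1.5385, γ^t·E[r] = 0.527706, running G = 4.352606

G = 4.3526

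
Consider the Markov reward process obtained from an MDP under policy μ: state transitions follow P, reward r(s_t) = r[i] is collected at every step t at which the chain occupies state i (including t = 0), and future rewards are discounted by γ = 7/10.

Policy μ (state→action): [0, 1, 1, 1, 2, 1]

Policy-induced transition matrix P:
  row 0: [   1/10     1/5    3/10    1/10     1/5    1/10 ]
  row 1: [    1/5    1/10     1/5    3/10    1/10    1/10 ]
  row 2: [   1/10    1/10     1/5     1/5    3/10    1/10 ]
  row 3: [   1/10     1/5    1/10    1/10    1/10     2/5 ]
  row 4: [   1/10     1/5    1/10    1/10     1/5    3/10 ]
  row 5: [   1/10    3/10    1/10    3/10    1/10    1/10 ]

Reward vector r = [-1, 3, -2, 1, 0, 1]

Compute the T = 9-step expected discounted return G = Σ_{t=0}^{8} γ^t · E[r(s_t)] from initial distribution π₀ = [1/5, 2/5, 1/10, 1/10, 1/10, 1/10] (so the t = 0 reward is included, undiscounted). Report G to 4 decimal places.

G = 1.9593

t=0: π = [0.2000, 0.4000, 0.1000, 0.1000, 0.1000, 0.1000], E[r] = 1.0000, γ^t·E[r] = 1.000000, running G = 1.000000
t=1: π = [0.1400, 0.1600, 0.1900, 0.2100, 0.1500, 0.1500], E[r] = 0.3200, γ^t·E[r] = 0.224000, running G = 1.224000
t=2: π = [0.1160, 0.1800, 0.1630, 0.1810, 0.1670, 0.1930], E[r] = 0.4720, γ^t·E[r] = 0.231280, running G = 1.455280
t=3: π = [0.1180, 0.1850, 0.1575, 0.1909, 0.1609, 0.1877], E[r] = 0.5006, γ^t·E[r] = 0.171706, running G = 1.626986
t=4: π = [0.1185, 0.1845, 0.1579, 0.1903, 0.1594, 0.1895], E[r] = 0.4991, γ^t·E[r] = 0.119834, running G = 1.746820
t=5: π = [0.1185, 0.1847, 0.1579, 0.1906, 0.1594, 0.1890], E[r] = 0.4993, γ^t·E[r] = 0.083924, running G = 1.830744
t=6: π = [0.1185, 0.1846, 0.1580, 0.1905, 0.1594, 0.1890], E[r] = 0.4991, γ^t·E[r] = 0.058717, running G = 1.889461
t=7: π = [0.1185, 0.1846, 0.1580, 0.1905, 0.1594, 0.1890], E[r] = 0.4991, γ^t·E[r] = 0.041106, running G = 1.930567
t=8: π = [0.1185, 0.1846, 0.1580, 0.1905, 0.1594, 0.1890], E[r] = 0.4991, γ^t·E[r] = 0.028774, running G = 1.959341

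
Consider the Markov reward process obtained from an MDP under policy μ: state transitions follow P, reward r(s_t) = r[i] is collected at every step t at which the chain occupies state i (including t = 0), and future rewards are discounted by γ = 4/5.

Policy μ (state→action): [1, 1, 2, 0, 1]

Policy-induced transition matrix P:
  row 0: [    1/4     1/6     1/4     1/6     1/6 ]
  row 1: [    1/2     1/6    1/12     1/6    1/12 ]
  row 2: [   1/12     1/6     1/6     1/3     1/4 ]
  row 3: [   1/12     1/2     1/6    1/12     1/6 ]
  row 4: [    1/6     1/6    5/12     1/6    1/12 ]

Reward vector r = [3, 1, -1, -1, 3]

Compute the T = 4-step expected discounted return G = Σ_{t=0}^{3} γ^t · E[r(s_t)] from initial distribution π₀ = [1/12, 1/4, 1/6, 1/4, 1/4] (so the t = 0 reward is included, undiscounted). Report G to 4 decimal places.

t=0: π = [0.0833, 0.2500, 0.1667, 0.2500, 0.2500], E[r] = 0.8333, γ^t·E[r] = 0.833333, running G = 0.833333
t=1: π = [0.2222, 0.2500, 0.2153, 0.1736, 0.1389], E[r] = 0.9444, γ^t·E[r] = 0.755556, running G = 1.588889
t=2: π = [0.2361, 0.2245, 0.1991, 0.1881, 0.1522], E[r] = 1.0023, γ^t·E[r] = 0.641481, running G = 2.230370
t=3: π = [0.2289, 0.2294, 0.2057, 0.1842, 0.1519], E[r] = 0.9819, γ^t·E[r] = 0.502716, running G = 2.733086

G = 2.7331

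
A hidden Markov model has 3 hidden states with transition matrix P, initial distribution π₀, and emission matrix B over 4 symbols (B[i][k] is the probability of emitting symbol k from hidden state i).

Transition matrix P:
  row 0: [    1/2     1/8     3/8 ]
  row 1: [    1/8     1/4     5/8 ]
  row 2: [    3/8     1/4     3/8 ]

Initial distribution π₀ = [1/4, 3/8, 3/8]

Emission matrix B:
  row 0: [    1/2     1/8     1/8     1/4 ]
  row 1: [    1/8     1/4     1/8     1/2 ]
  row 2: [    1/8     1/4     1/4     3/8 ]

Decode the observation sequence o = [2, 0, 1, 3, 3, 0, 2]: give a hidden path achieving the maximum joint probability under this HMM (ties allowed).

path = [2, 0, 2, 1, 2, 0, 2]

t=0: δ = [3.125e-02, 4.688e-02, 9.375e-02]  (obs o_0=2)
t=1: δ = [1.758e-02, 2.930e-03, 4.395e-03]  ψ = [2, 2, 2]  (obs o_1=0)
t=2: δ = [1.099e-03, 5.493e-04, 1.648e-03]  ψ = [0, 0, 0]  (obs o_2=1)
t=3: δ = [1.545e-04, 2.060e-04, 2.317e-04]  ψ = [2, 2, 2]  (obs o_3=3)
t=4: δ = [2.173e-05, 2.897e-05, 4.828e-05]  ψ = [2, 2, 1]  (obs o_4=3)
t=5: δ = [9.052e-06, 1.509e-06, 2.263e-06]  ψ = [2, 2, 1]  (obs o_5=0)
t=6: δ = [5.658e-07, 1.414e-07, 8.487e-07]  ψ = [0, 0, 0]  (obs o_6=2)
backtrack: best end state = 2; path = [2, 0, 2, 1, 2, 0, 2]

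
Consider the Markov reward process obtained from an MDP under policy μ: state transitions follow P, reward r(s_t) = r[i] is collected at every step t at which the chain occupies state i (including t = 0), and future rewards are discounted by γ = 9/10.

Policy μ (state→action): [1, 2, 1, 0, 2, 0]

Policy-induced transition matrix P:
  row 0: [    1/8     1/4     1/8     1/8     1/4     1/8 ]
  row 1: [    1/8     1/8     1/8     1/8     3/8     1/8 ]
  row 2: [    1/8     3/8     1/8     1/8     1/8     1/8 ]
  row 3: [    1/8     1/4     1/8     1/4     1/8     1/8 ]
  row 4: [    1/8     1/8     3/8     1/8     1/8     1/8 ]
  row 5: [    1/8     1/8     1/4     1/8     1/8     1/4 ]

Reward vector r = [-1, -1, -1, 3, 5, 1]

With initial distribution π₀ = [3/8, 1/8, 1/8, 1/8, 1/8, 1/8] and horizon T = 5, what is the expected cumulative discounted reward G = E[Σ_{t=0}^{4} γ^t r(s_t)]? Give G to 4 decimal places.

t=0: π = [0.3750, 0.1250, 0.1250, 0.1250, 0.1250, 0.1250], E[r] = 0.5000, γ^t·E[r] = 0.500000, running G = 0.500000
t=1: π = [0.1250, 0.2188, 0.1719, 0.1406, 0.2031, 0.1406], E[r] = 1.0625, γ^t·E[r] = 0.956250, running G = 1.456250
t=2: π = [0.1250, 0.2012, 0.1934, 0.1426, 0.1953, 0.1426], E[r] = 1.0273, γ^t·E[r] = 0.832148, running G = 2.288398
t=3: π = [0.1250, 0.2068, 0.1917, 0.1428, 0.1909, 0.1428], E[r] = 1.0024, γ^t·E[r] = 0.730780, running G = 3.019178
t=4: π = [0.1250, 0.2064, 0.1906, 0.1429, 0.1923, 0.1429], E[r] = 1.0110, γ^t·E[r] = 0.663348, running G = 3.682526

G = 3.6825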